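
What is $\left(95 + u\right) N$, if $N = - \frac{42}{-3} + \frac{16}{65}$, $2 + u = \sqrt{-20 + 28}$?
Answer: $\frac{86118}{65} + \frac{1852 \sqrt{2}}{65} \approx 1365.2$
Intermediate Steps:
$u = -2 + 2 \sqrt{2}$ ($u = -2 + \sqrt{-20 + 28} = -2 + \sqrt{8} = -2 + 2 \sqrt{2} \approx 0.82843$)
$N = \frac{926}{65}$ ($N = \left(-42\right) \left(- \frac{1}{3}\right) + 16 \cdot \frac{1}{65} = 14 + \frac{16}{65} = \frac{926}{65} \approx 14.246$)
$\left(95 + u\right) N = \left(95 - \left(2 - 2 \sqrt{2}\right)\right) \frac{926}{65} = \left(93 + 2 \sqrt{2}\right) \frac{926}{65} = \frac{86118}{65} + \frac{1852 \sqrt{2}}{65}$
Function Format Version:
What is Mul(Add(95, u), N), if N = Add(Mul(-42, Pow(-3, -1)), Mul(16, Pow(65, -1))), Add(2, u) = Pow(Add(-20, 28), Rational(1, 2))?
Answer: Add(Rational(86118, 65), Mul(Rational(1852, 65), Pow(2, Rational(1, 2)))) ≈ 1365.2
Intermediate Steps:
u = Add(-2, Mul(2, Pow(2, Rational(1, 2)))) (u = Add(-2, Pow(Add(-20, 28), Rational(1, 2))) = Add(-2, Pow(8, Rational(1, 2))) = Add(-2, Mul(2, Pow(2, Rational(1, 2)))) ≈ 0.82843)
N = Rational(926, 65) (N = Add(Mul(-42, Rational(-1, 3)), Mul(16, Rational(1, 65))) = Add(14, Rational(16, 65)) = Rational(926, 65) ≈ 14.246)
Mul(Add(95, u), N) = Mul(Add(95, Add(-2, Mul(2, Pow(2, Rational(1, 2))))), Rational(926, 65)) = Mul(Add(93, Mul(2, Pow(2, Rational(1, 2)))), Rational(926, 65)) = Add(Rational(86118, 65), Mul(Rational(1852, 65), Pow(2, Rational(1, 2))))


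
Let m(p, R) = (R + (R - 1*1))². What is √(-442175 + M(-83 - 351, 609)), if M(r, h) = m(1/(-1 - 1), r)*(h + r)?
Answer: 10*√1317110 ≈ 11477.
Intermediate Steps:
m(p, R) = (-1 + 2*R)² (m(p, R) = (R + (R - 1))² = (R + (-1 + R))² = (-1 + 2*R)²)
M(r, h) = (-1 + 2*r)²*(h + r)
√(-442175 + M(-83 - 351, 609)) = √(-442175 + (-1 + 2*(-83 - 351))²*(609 + (-83 - 351))) = √(-442175 + (-1 + 2*(-434))²*(609 - 434)) = √(-442175 + (-1 - 868)²*175) = √(-442175 + (-869)²*175) = √(-442175 + 755161*175) = √(-442175 + 132153175) = √131711000 = 10*√1317110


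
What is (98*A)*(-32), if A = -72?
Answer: 225792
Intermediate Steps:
(98*A)*(-32) = (98*(-72))*(-32) = -7056*(-32) = 225792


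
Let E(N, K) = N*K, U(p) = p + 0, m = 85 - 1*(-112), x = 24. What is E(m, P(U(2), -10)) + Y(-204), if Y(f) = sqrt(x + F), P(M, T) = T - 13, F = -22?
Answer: -4531 + sqrt(2) ≈ -4529.6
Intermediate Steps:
m = 197 (m = 85 + 112 = 197)
U(p) = p
P(M, T) = -13 + T
E(N, K) = K*N
Y(f) = sqrt(2) (Y(f) = sqrt(24 - 22) = sqrt(2))
E(m, P(U(2), -10)) + Y(-204) = (-13 - 10)*197 + sqrt(2) = -23*197 + sqrt(2) = -4531 + sqrt(2)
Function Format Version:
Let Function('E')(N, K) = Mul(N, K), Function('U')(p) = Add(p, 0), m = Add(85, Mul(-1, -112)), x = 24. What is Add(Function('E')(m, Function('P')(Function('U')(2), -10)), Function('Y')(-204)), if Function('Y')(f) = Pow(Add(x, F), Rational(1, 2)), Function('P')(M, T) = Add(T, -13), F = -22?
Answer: Add(-4531, Pow(2, Rational(1, 2))) ≈ -4529.6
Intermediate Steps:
m = 197 (m = Add(85, 112) = 197)
Function('U')(p) = p
Function('P')(M, T) = Add(-13, T)
Function('E')(N, K) = Mul(K, N)
Function('Y')(f) = Pow(2, Rational(1, 2)) (Function('Y')(f) = Pow(Add(24, -22), Rational(1, 2)) = Pow(2, Rational(1, 2)))
Add(Function('E')(m, Function('P')(Function('U')(2), -10)), Function('Y')(-204)) = Add(Mul(Add(-13, -10), 197), Pow(2, Rational(1, 2))) = Add(Mul(-23, 197), Pow(2, Rational(1, 2))) = Add(-4531, Pow(2, Rational(1, 2)))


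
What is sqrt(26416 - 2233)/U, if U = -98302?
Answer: -3*sqrt(2687)/98302 ≈ -0.0015820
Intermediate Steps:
sqrt(26416 - 2233)/U = sqrt(26416 - 2233)/(-98302) = sqrt(24183)*(-1/98302) = (3*sqrt(2687))*(-1/98302) = -3*sqrt(2687)/98302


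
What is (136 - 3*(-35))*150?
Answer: 36150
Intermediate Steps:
(136 - 3*(-35))*150 = (136 + 105)*150 = 241*150 = 36150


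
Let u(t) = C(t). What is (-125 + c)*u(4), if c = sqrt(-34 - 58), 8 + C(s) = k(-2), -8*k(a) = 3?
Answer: 8375/8 - 67*I*sqrt(23)/4 ≈ 1046.9 - 80.33*I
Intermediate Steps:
k(a) = -3/8 (k(a) = -1/8*3 = -3/8)
C(s) = -67/8 (C(s) = -8 - 3/8 = -67/8)
c = 2*I*sqrt(23) (c = sqrt(-92) = 2*I*sqrt(23) ≈ 9.5917*I)
u(t) = -67/8
(-125 + c)*u(4) = (-125 + 2*I*sqrt(23))*(-67/8) = 8375/8 - 67*I*sqrt(23)/4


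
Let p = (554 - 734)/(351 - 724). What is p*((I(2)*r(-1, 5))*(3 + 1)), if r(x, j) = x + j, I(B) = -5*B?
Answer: -28800/373 ≈ -77.212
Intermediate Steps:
p = 180/373 (p = -180/(-373) = -180*(-1/373) = 180/373 ≈ 0.48257)
r(x, j) = j + x
p*((I(2)*r(-1, 5))*(3 + 1)) = 180*(((-5*2)*(5 - 1))*(3 + 1))/373 = 180*(-10*4*4)/373 = 180*(-40*4)/373 = (180/373)*(-160) = -28800/373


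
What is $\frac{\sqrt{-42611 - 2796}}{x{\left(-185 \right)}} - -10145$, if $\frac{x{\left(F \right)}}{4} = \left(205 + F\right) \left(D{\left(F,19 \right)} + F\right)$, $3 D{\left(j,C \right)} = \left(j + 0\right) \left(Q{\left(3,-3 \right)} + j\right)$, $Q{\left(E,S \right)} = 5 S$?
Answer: $10145 + \frac{3 i \sqrt{45407}}{2915600} \approx 10145.0 + 0.00021926 i$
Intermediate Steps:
$D{\left(j,C \right)} = \frac{j \left(-15 + j\right)}{3}$ ($D{\left(j,C \right)} = \frac{\left(j + 0\right) \left(5 \left(-3\right) + j\right)}{3} = \frac{j \left(-15 + j\right)}{3}$)
$x{\left(F \right)} = 4 \left(205 + F\right) \left(F + \frac{F \left(-15 + F\right)}{3}\right)$ ($x{\left(F \right)} = 4 \left(205 + F\right) \left(\frac{F \left(-15 + F\right)}{3} + F\right) = 4 \left(205 + F\right) \left(F + \frac{F \left(-15 + F\right)}{3}\right)$)
$\frac{\sqrt{-42611 - 2796}}{x{\left(-185 \right)}} - -10145 = \frac{\sqrt{-42611 - 2796}}{\frac{4}{3} \left(-185\right) \left(-2460 + \left(-185\right)^{2} + 193 \left(-185\right)\right)} - -10145 = \frac{\sqrt{-45407}}{\frac{4}{3} \left(-185\right) \left(-2460 + 34225 - 35705\right)} + 10145 = \frac{i \sqrt{45407}}{\frac{4}{3} \left(-185\right) \left(-3940\right)} + 10145 = \frac{i \sqrt{45407}}{\frac{2915600}{3}} + 10145 = i \sqrt{45407} \cdot \frac{3}{2915600} + 10145 = \frac{3 i \sqrt{45407}}{2915600} + 10145 = 10145 + \frac{3 i \sqrt{45407}}{2915600}$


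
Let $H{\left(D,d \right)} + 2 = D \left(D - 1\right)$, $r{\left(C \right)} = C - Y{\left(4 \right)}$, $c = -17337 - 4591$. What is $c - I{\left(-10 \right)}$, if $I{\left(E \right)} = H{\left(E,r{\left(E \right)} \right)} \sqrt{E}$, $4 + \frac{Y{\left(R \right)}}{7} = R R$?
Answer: $-21928 - 108 i \sqrt{10} \approx -21928.0 - 341.53 i$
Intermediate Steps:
$Y{\left(R \right)} = -28 + 7 R^{2}$ ($Y{\left(R \right)} = -28 + 7 R R = -28 + 7 R^{2}$)
$c = -21928$ ($c = -17337 - 4591 = -21928$)
$r{\left(C \right)} = -84 + C$ ($r{\left(C \right)} = C - \left(-28 + 7 \cdot 4^{2}\right) = C - \left(-28 + 7 \cdot 16\right) = C - \left(-28 + 112\right) = C - 84 = -84 + C$)
$H{\left(D,d \right)} = -2 + D \left(-1 + D\right)$ ($H{\left(D,d \right)} = -2 + D \left(D - 1\right) = -2 + D \left(-1 + D\right)$)
$I{\left(E \right)} = \sqrt{E} \left(-2 + E^{2} - E\right)$ ($I{\left(E \right)} = \left(-2 + E^{2} - E\right) \sqrt{E} = \sqrt{E} \left(-2 + E^{2} - E\right)$)
$c - I{\left(-10 \right)} = -21928 - \sqrt{-10} \left(-2 + \left(-10\right)^{2} - -10\right) = -21928 - i \sqrt{10} \left(-2 + 100 + 10\right) = -21928 - i \sqrt{10} \cdot 108 = -21928 - 108 i \sqrt{10}$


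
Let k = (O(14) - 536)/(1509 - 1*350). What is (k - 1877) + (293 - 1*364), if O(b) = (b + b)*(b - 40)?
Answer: -2258996/1159 ≈ -1949.1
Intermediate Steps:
O(b) = 2*b*(-40 + b) (O(b) = (2*b)*(-40 + b) = 2*b*(-40 + b))
k = -1264/1159 (k = (2*14*(-40 + 14) - 536)/(1509 - 1*350) = (2*14*(-26) - 536)/(1509 - 350) = (-728 - 536)/1159 = -1264*1/1159 = -1264/1159 ≈ -1.0906)
(k - 1877) + (293 - 1*364) = (-1264/1159 - 1877) + (293 - 1*364) = -2176707/1159 + (293 - 364) = -2176707/1159 - 71 = -2258996/1159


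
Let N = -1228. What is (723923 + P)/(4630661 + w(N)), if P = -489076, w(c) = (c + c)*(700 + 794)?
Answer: 234847/961397 ≈ 0.24428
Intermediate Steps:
w(c) = 2988*c (w(c) = (2*c)*1494 = 2988*c)
(723923 + P)/(4630661 + w(N)) = (723923 - 489076)/(4630661 + 2988*(-1228)) = 234847/(4630661 - 3669264) = 234847/961397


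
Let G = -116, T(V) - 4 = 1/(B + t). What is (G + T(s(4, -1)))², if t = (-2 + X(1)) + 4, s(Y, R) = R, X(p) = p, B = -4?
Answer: 12769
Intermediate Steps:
t = 3 (t = (-2 + 1) + 4 = -1 + 4 = 3)
T(V) = 3 (T(V) = 4 + 1/(-4 + 3) = 4 + 1/(-1) = 4 - 1 = 3)
(G + T(s(4, -1)))² = (-116 + 3)² = (-113)² = 12769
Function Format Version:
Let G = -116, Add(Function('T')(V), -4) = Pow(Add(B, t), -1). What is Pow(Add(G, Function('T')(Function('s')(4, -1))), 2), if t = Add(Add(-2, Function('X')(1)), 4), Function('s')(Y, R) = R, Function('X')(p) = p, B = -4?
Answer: 12769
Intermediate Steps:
t = 3 (t = Add(Add(-2, 1), 4) = Add(-1, 4) = 3)
Function('T')(V) = 3 (Function('T')(V) = Add(4, Pow(Add(-4, 3), -1)) = Add(4, Pow(-1, -1)) = Add(4, -1) = 3)
Pow(Add(G, Function('T')(Function('s')(4, -1))), 2) = Pow(Add(-116, 3), 2) = Pow(-113, 2) = 12769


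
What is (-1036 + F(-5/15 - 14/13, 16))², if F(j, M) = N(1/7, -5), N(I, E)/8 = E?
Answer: 1157776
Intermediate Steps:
N(I, E) = 8*E
F(j, M) = -40 (F(j, M) = 8*(-5) = -40)
(-1036 + F(-5/15 - 14/13, 16))² = (-1036 - 40)² = (-1076)² = 1157776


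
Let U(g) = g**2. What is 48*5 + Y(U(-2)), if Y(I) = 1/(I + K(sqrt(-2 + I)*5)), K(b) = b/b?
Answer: 1201/5 ≈ 240.20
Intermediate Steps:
K(b) = 1
Y(I) = 1/(1 + I) (Y(I) = 1/(I + 1) = 1/(1 + I))
48*5 + Y(U(-2)) = 48*5 + 1/(1 + (-2)**2) = 240 + 1/(1 + 4) = 240 + 1/5 = 1201/5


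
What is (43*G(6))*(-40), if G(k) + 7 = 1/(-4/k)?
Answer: 14620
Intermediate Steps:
G(k) = -7 - k/4 (G(k) = -7 + 1/(-4/k) = -7 - k/4)
(43*G(6))*(-40) = (43*(-7 - 1/4*6))*(-40) = (43*(-7 - 3/2))*(-40) = (43*(-17/2))*(-40) = -731/2*(-40) = 14620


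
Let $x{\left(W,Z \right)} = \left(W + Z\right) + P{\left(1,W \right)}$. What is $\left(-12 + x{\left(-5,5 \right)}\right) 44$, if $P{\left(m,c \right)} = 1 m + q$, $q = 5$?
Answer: $-264$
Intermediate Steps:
$P{\left(m,c \right)} = 5 + m$ ($P{\left(m,c \right)} = 1 m + 5 = m + 5 = 5 + m$)
$x{\left(W,Z \right)} = 6 + W + Z$ ($x{\left(W,Z \right)} = \left(W + Z\right) + \left(5 + 1\right) = \left(W + Z\right) + 6 = 6 + W + Z$)
$\left(-12 + x{\left(-5,5 \right)}\right) 44 = \left(-12 + \left(6 - 5 + 5\right)\right) 44 = \left(-12 + 6\right) 44 = \left(-6\right) 44 = -264$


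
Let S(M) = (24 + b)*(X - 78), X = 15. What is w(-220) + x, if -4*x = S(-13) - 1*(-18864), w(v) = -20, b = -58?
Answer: -10543/2 ≈ -5271.5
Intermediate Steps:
S(M) = 2142 (S(M) = (24 - 58)*(15 - 78) = -34*(-63) = 2142)
x = -10503/2 (x = -(2142 - 1*(-18864))/4 = -(2142 + 18864)/4 = -¼*21006 = -10503/2 ≈ -5251.5)
w(-220) + x = -20 - 10503/2 = -10543/2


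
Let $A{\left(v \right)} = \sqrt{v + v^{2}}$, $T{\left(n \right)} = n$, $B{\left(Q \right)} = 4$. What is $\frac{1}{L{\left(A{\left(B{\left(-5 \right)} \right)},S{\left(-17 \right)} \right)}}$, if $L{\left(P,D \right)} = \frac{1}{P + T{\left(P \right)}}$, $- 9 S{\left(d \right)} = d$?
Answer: $4 \sqrt{5} \approx 8.9443$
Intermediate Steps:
$S{\left(d \right)} = - \frac{d}{9}$
$L{\left(P,D \right)} = \frac{1}{2 P}$ ($L{\left(P,D \right)} = \frac{1}{P + P} = \frac{1}{2 P}$)
$\frac{1}{L{\left(A{\left(B{\left(-5 \right)} \right)},S{\left(-17 \right)} \right)}} = \frac{1}{\frac{1}{2} \frac{1}{\sqrt{4 \left(1 + 4\right)}}} = \frac{1}{\frac{1}{2} \frac{1}{\sqrt{4 \cdot 5}}} = \frac{1}{\frac{1}{2} \frac{1}{\sqrt{20}}} = \frac{1}{\frac{1}{2} \frac{1}{2 \sqrt{5}}} = \frac{1}{\frac{1}{2} \frac{\sqrt{5}}{10}} = \frac{1}{\frac{1}{20} \sqrt{5}} = 4 \sqrt{5}$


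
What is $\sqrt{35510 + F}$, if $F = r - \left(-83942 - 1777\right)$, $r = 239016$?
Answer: $\sqrt{360245} \approx 600.2$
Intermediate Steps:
$F = 324735$ ($F = 239016 - \left(-83942 - 1777\right) = 239016 - -85719 = 239016 + 85719 = 324735$)
$\sqrt{35510 + F} = \sqrt{35510 + 324735} = \sqrt{360245}$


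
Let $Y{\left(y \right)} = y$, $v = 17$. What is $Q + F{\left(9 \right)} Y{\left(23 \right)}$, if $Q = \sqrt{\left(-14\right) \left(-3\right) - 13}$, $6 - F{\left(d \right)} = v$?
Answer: $-253 + \sqrt{29} \approx -247.61$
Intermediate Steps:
$F{\left(d \right)} = -11$ ($F{\left(d \right)} = 6 - 17 = -11$)
$Q = \sqrt{29}$ ($Q = \sqrt{42 - 13} = \sqrt{29} \approx 5.3852$)
$Q + F{\left(9 \right)} Y{\left(23 \right)} = \sqrt{29} - 253 = -253 + \sqrt{29}$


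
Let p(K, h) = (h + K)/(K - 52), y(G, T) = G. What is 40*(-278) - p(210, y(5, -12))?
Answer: -1757175/158 ≈ -11121.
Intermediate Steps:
p(K, h) = (K + h)/(-52 + K)
40*(-278) - p(210, y(5, -12)) = 40*(-278) - (210 + 5)/(-52 + 210) = -11120 - 215/158 = -1757175/158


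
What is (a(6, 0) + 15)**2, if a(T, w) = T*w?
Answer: 225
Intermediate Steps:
(a(6, 0) + 15)**2 = (6*0 + 15)**2 = (0 + 15)**2 = 15**2 = 225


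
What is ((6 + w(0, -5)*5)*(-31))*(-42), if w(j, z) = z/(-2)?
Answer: 24087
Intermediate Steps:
w(j, z) = -z/2 (w(j, z) = z*(-½) = -z/2)
((6 + w(0, -5)*5)*(-31))*(-42) = ((6 - ½*(-5)*5)*(-31))*(-42) = ((6 + (5/2)*5)*(-31))*(-42) = ((6 + 25/2)*(-31))*(-42) = ((37/2)*(-31))*(-42) = -1147/2*(-42) = 24087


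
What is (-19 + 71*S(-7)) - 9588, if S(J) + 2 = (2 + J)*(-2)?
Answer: -9039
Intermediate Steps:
S(J) = -6 - 2*J (S(J) = -2 + (2 + J)*(-2) = -2 + (-4 - 2*J) = -6 - 2*J)
(-19 + 71*S(-7)) - 9588 = (-19 + 71*(-6 - 2*(-7))) - 9588 = (-19 + 71*(-6 + 14)) - 9588 = (-19 + 71*8) - 9588 = (-19 + 568) - 9588 = 549 - 9588 = -9039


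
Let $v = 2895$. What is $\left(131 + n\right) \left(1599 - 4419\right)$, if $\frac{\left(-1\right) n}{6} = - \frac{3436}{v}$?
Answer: $- \frac{75173868}{193} \approx -3.895 \cdot 10^{5}$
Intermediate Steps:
$n = \frac{6872}{965}$ ($n = - 6 \left(- \frac{3436}{2895}\right) = - 6 \left(\left(-3436\right) \frac{1}{2895}\right) = \left(-6\right) \left(- \frac{3436}{2895}\right) = \frac{6872}{965} \approx 7.1212$)
$\left(131 + n\right) \left(1599 - 4419\right) = \left(131 + \frac{6872}{965}\right) \left(1599 - 4419\right) = \frac{133287}{965} \left(-2820\right) = - \frac{75173868}{193}$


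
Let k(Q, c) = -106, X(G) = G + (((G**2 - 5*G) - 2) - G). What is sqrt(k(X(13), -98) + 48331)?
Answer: 5*sqrt(1929) ≈ 219.60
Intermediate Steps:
X(G) = -2 + G**2 - 5*G (X(G) = G + ((-2 + G**2 - 5*G) - G) = G + (-2 + G**2 - 6*G) = -2 + G**2 - 5*G)
sqrt(k(X(13), -98) + 48331) = sqrt(-106 + 48331) = sqrt(48225) = 5*sqrt(1929)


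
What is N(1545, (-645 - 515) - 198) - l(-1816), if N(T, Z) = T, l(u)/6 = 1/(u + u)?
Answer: 2805723/1816 ≈ 1545.0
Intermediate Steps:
l(u) = 3/u (l(u) = 6/(u + u) = 6/((2*u)) = 6*(1/(2*u)) = 3/u)
N(1545, (-645 - 515) - 198) - l(-1816) = 1545 - 3/(-1816) = 1545 - 3*(-1)/1816 = 1545 - 1*(-3/1816) = 1545 + 3/1816 = 2805723/1816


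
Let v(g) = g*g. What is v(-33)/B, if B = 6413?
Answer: 9/53 ≈ 0.16981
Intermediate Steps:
v(g) = g²
v(-33)/B = (-33)²/6413 = 1089*(1/6413) = 9/53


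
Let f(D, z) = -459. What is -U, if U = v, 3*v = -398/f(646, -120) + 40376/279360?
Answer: -1801637/5342760 ≈ -0.33721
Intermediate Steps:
v = 1801637/5342760 (v = (-398/(-459) + 40376/279360)/3 = (-398*(-1/459) + 40376*(1/279360))/3 = (398/459 + 5047/34920)/3 = (⅓)*(1801637/1780920) = 1801637/5342760 ≈ 0.33721)
U = 1801637/5342760 ≈ 0.33721
-U = -1*1801637/5342760 = -1801637/5342760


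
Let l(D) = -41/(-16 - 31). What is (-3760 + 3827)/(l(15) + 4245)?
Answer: 3149/199556 ≈ 0.015780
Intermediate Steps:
l(D) = 41/47 (l(D) = -41/(-47) = -41*(-1/47) = 41/47)
(-3760 + 3827)/(l(15) + 4245) = (-3760 + 3827)/(41/47 + 4245) = 67/(199556/47) = 67*(47/199556) = 3149/199556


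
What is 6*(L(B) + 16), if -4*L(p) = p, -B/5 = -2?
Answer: 81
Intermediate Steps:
B = 10 (B = -5*(-2) = 10)
L(p) = -p/4
6*(L(B) + 16) = 6*(-¼*10 + 16) = 6*(-5/2 + 16) = 6*(27/2) = 81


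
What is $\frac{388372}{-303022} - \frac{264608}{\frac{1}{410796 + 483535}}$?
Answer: $- \frac{35854644411775914}{151511} \approx -2.3665 \cdot 10^{11}$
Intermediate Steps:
$\frac{388372}{-303022} - \frac{264608}{\frac{1}{410796 + 483535}} = 388372 \left(- \frac{1}{303022}\right) - \frac{264608}{\frac{1}{894331}} = - \frac{194186}{151511} - 264608 \frac{1}{\frac{1}{894331}} = - \frac{194186}{151511} - 236647137248 = - \frac{35854644411775914}{151511}$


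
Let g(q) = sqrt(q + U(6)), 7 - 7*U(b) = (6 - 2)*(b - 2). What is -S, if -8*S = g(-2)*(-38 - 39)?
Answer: -11*I*sqrt(161)/8 ≈ -17.447*I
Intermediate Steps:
U(b) = 15/7 - 4*b/7 (U(b) = 1 - (6 - 2)*(b - 2)/7 = 1 - 4*(-2 + b)/7 = 1 - (-8 + 4*b)/7 = 1 + (8/7 - 4*b/7) = 15/7 - 4*b/7)
g(q) = sqrt(-9/7 + q) (g(q) = sqrt(q + (15/7 - 4/7*6)) = sqrt(q + (15/7 - 24/7)) = sqrt(q - 9/7) = sqrt(-9/7 + q))
S = 11*I*sqrt(161)/8 (S = -sqrt(-63 + 49*(-2))/7*(-38 - 39)/8 = -sqrt(-63 - 98)/7*(-77)/8 = -sqrt(-161)/7*(-77)/8 = -(I*sqrt(161))/7*(-77)/8 = -I*sqrt(161)/7*(-77)/8 = -(-11)*I*sqrt(161)/8 = 11*I*sqrt(161)/8 ≈ 17.447*I)
-S = -11*I*sqrt(161)/8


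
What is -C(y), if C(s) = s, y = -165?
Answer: 165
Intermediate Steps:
-C(y) = -1*(-165) = 165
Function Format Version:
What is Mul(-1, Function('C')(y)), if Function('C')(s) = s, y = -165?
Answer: 165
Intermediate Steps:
Mul(-1, Function('C')(y)) = Mul(-1, -165) = 165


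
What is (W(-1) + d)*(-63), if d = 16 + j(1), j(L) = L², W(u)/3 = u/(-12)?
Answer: -4347/4 ≈ -1086.8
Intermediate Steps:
W(u) = -u/4 (W(u) = 3*(u/(-12)) = 3*(u*(-1/12)) = 3*(-u/12) = -u/4)
d = 17 (d = 16 + 1² = 16 + 1 = 17)
(W(-1) + d)*(-63) = (-¼*(-1) + 17)*(-63) = (¼ + 17)*(-63) = (69/4)*(-63) = -4347/4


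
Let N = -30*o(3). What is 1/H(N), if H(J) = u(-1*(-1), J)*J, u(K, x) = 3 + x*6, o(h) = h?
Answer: 1/48330 ≈ 2.0691e-5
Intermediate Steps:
u(K, x) = 3 + 6*x
N = -90 (N = -30*3 = -90)
H(J) = J*(3 + 6*J) (H(J) = (3 + 6*J)*J = J*(3 + 6*J))
1/H(N) = 1/(3*(-90)*(1 + 2*(-90))) = 1/(3*(-90)*(1 - 180)) = 1/(3*(-90)*(-179)) = 1/48330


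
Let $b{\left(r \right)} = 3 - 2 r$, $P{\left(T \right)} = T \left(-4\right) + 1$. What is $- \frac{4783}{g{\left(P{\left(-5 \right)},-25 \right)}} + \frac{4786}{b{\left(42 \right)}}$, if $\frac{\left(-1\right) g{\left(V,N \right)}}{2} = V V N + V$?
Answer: $- \frac{35239237}{594216} \approx -59.304$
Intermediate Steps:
$P{\left(T \right)} = 1 - 4 T$ ($P{\left(T \right)} = - 4 T + 1 = 1 - 4 T$)
$g{\left(V,N \right)} = - 2 V - 2 N V^{2}$ ($g{\left(V,N \right)} = - 2 \left(V V N + V\right) = - 2 \left(V^{2} N + V\right) = - 2 \left(N V^{2} + V\right) = - 2 \left(V + N V^{2}\right) = - 2 V - 2 N V^{2}$)
$- \frac{4783}{g{\left(P{\left(-5 \right)},-25 \right)}} + \frac{4786}{b{\left(42 \right)}} = - \frac{4783}{\left(-2\right) \left(1 - -20\right) \left(1 - 25 \left(1 - -20\right)\right)} + \frac{4786}{3 - 84} = - \frac{4783}{\left(-2\right) \left(1 + 20\right) \left(1 - 25 \left(1 + 20\right)\right)} + \frac{4786}{3 - 84} = - \frac{4783}{\left(-2\right) 21 \left(1 - 525\right)} + \frac{4786}{-81} = - \frac{4783}{\left(-2\right) 21 \left(1 - 525\right)} + 4786 \left(- \frac{1}{81}\right) = - \frac{4783}{\left(-2\right) 21 \left(-524\right)} - \frac{4786}{81} = - \frac{4783}{22008} - \frac{4786}{81} = - \frac{35239237}{594216}$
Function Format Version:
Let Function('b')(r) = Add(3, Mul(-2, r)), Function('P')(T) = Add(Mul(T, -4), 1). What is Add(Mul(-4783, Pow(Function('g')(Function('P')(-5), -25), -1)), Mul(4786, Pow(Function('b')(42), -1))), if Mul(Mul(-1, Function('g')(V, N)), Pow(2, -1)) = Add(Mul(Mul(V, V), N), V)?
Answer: Rational(-35239237, 594216) ≈ -59.304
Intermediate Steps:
Function('P')(T) = Add(1, Mul(-4, T)) (Function('P')(T) = Add(Mul(-4, T), 1) = Add(1, Mul(-4, T)))
Function('g')(V, N) = Add(Mul(-2, V), Mul(-2, N, Pow(V, 2))) (Function('g')(V, N) = Mul(-2, Add(Mul(Mul(V, V), N), V)) = Mul(-2, Add(Mul(Pow(V, 2), N), V)) = Mul(-2, Add(Mul(N, Pow(V, 2)), V)) = Mul(-2, Add(V, Mul(N, Pow(V, 2)))) = Add(Mul(-2, V), Mul(-2, N, Pow(V, 2))))
Add(Mul(-4783, Pow(Function('g')(Function('P')(-5), -25), -1)), Mul(4786, Pow(Function('b')(42), -1))) = Add(Mul(-4783, Pow(Mul(-2, Add(1, Mul(-4, -5)), Add(1, Mul(-25, Add(1, Mul(-4, -5))))), -1)), Mul(4786, Pow(Add(3, Mul(-2, 42)), -1))) = Add(Mul(-4783, Pow(Mul(-2, Add(1, 20), Add(1, Mul(-25, Add(1, 20)))), -1)), Mul(4786, Pow(Add(3, -84), -1))) = Add(Mul(-4783, Pow(Mul(-2, 21, Add(1, Mul(-25, 21))), -1)), Mul(4786, Pow(-81, -1))) = Add(Mul(-4783, Pow(Mul(-2, 21, Add(1, -525)), -1)), Mul(4786, Rational(-1, 81))) = Add(Mul(-4783, Pow(Mul(-2, 21, -524), -1)), Rational(-4786, 81)) = Add(Mul(-4783, Pow(22008, -1)), Rational(-4786, 81)) = Add(Mul(-4783, Rational(1, 22008)), Rational(-4786, 81)) = Add(Rational(-4783, 22008), Rational(-4786, 81)) = Rational(-35239237, 594216)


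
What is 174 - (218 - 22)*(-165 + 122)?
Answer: 8602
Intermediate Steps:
174 - (218 - 22)*(-165 + 122) = 174 - 196*(-43) = 174 - 1*(-8428) = 174 + 8428 = 8602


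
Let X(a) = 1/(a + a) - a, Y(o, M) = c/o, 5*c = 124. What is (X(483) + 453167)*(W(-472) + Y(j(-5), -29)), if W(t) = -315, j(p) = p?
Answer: -699580933451/4830 ≈ -1.4484e+8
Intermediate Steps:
c = 124/5 (c = (⅕)*124 = 124/5 ≈ 24.800)
Y(o, M) = 124/(5*o)
X(a) = 1/(2*a) - a
(X(483) + 453167)*(W(-472) + Y(j(-5), -29)) = (((½)/483 - 1*483) + 453167)*(-315 + (124/5)/(-5)) = (((½)*(1/483) - 483) + 453167)*(-315 + (124/5)*(-⅕)) = ((1/966 - 483) + 453167)*(-315 - 124/25) = (-466577/966 + 453167)*(-7999/25) = (437292745/966)*(-7999/25) = -699580933451/4830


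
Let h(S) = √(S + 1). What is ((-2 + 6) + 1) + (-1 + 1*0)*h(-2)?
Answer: 5 - I ≈ 5.0 - 1.0*I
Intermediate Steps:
h(S) = √(1 + S)
((-2 + 6) + 1) + (-1 + 1*0)*h(-2) = ((-2 + 6) + 1) + (-1 + 1*0)*√(1 - 2) = (4 + 1) + (-1 + 0)*√(-1) = 5 - I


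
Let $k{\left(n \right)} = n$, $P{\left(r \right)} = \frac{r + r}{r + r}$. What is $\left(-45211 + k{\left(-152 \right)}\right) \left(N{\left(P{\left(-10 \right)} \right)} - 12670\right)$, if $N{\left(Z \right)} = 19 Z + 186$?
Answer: $565449795$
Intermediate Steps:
$P{\left(r \right)} = 1$ ($P{\left(r \right)} = \frac{2 r}{2 r} = 2 r \frac{1}{2 r} = 1$)
$N{\left(Z \right)} = 186 + 19 Z$
$\left(-45211 + k{\left(-152 \right)}\right) \left(N{\left(P{\left(-10 \right)} \right)} - 12670\right) = \left(-45211 - 152\right) \left(\left(186 + 19 \cdot 1\right) - 12670\right) = - 45363 \left(\left(186 + 19\right) - 12670\right) = - 45363 \left(205 - 12670\right) = \left(-45363\right) \left(-12465\right) = 565449795$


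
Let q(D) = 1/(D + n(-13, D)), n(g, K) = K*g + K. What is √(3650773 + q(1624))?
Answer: √291260948017886/8932 ≈ 1910.7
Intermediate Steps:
n(g, K) = K + K*g
q(D) = -1/(11*D) (q(D) = 1/(D + D*(1 - 13)) = 1/(D + D*(-12)) = 1/(D - 12*D) = 1/(-11*D) = -1/(11*D))
√(3650773 + q(1624)) = √(3650773 - 1/11/1624) = √(3650773 - 1/11*1/1624) = √(3650773 - 1/17864) = √(65217408871/17864) = √291260948017886/8932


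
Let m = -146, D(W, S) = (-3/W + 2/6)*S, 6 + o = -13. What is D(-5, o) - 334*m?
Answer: 731194/15 ≈ 48746.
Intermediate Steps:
o = -19 (o = -6 - 13 = -19)
D(W, S) = S*(1/3 - 3/W) (D(W, S) = (-3/W + 2*(1/6))*S = (-3/W + 1/3)*S = (1/3 - 3/W)*S = S*(1/3 - 3/W))
D(-5, o) - 334*m = (1/3)*(-19)*(-9 - 5)/(-5) - 334*(-146) = (1/3)*(-19)*(-1/5)*(-14) + 48764 = -266/15 + 48764 = 731194/15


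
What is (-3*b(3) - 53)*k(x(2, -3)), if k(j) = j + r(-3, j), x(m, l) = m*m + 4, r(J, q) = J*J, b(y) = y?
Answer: -1054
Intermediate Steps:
r(J, q) = J**2
x(m, l) = 4 + m**2 (x(m, l) = m**2 + 4 = 4 + m**2)
k(j) = 9 + j (k(j) = j + (-3)**2 = j + 9 = 9 + j)
(-3*b(3) - 53)*k(x(2, -3)) = (-3*3 - 53)*(9 + (4 + 2**2)) = (-9 - 53)*(9 + (4 + 4)) = -62*(9 + 8) = -62*17 = -1054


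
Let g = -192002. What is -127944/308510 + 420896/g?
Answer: -38604032212/14808634255 ≈ -2.6069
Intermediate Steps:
-127944/308510 + 420896/g = -127944/308510 + 420896/(-192002) = -127944*1/308510 + 420896*(-1/192002) = -63972/154255 - 210448/96001 = -38604032212/14808634255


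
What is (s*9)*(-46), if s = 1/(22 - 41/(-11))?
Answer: -4554/283 ≈ -16.092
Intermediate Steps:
s = 11/283 (s = 1/(22 - 41*(-1/11)) = 1/(22 + 41/11) = 1/(283/11) = 11/283 ≈ 0.038869)
(s*9)*(-46) = ((11/283)*9)*(-46) = (99/283)*(-46) = -4554/283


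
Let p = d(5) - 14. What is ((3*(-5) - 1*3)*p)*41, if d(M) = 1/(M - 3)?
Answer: 9963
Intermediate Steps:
d(M) = 1/(-3 + M)
p = -27/2 (p = 1/(-3 + 5) - 14 = 1/2 - 14 = -27/2 ≈ -13.500)
((3*(-5) - 1*3)*p)*41 = ((3*(-5) - 1*3)*(-27/2))*41 = ((-15 - 3)*(-27/2))*41 = -18*(-27/2)*41 = 243*41 = 9963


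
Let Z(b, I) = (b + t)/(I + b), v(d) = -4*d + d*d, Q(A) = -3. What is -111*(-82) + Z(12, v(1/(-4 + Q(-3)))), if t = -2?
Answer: 5616424/617 ≈ 9102.8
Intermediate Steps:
v(d) = d² - 4*d (v(d) = -4*d + d² = d² - 4*d)
Z(b, I) = (-2 + b)/(I + b) (Z(b, I) = (b - 2)/(I + b) = (-2 + b)/(I + b))
-111*(-82) + Z(12, v(1/(-4 + Q(-3)))) = -111*(-82) + (-2 + 12)/((-4 + 1/(-4 - 3))/(-4 - 3) + 12) = 9102 + 10/((-4 + 1/(-7))/(-7) + 12) = 9102 + 10/(-(-4 - ⅐)/7 + 12) = 9102 + 10/(-⅐*(-29/7) + 12) = 9102 + 10/(29/49 + 12) = 9102 + 10/(617/49) = 9102 + (49/617)*10 = 9102 + 490/617 = 5616424/617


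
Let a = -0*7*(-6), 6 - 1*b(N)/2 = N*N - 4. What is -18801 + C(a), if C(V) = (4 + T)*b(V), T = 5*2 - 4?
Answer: -18601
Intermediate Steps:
b(N) = 20 - 2*N² (b(N) = 12 - 2*(N*N - 4) = 12 - 2*(N² - 4) = 12 - 2*(-4 + N²) = 12 + (8 - 2*N²) = 20 - 2*N²)
a = 0 (a = -0*(-6) = -1*0 = 0)
T = 6 (T = 10 - 4 = 6)
C(V) = 200 - 20*V² (C(V) = (4 + 6)*(20 - 2*V²) = 10*(20 - 2*V²) = 200 - 20*V²)
-18801 + C(a) = -18801 + (200 - 20*0²) = -18801 + (200 - 20*0) = -18801 + (200 + 0) = -18801 + 200 = -18601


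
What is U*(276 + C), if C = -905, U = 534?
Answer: -335886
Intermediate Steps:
U*(276 + C) = 534*(276 - 905) = 534*(-629) = -335886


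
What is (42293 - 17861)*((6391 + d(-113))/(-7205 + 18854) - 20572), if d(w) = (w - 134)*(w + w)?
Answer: -1951147786160/3883 ≈ -5.0248e+8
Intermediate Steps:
d(w) = 2*w*(-134 + w) (d(w) = (-134 + w)*(2*w) = 2*w*(-134 + w))
(42293 - 17861)*((6391 + d(-113))/(-7205 + 18854) - 20572) = (42293 - 17861)*((6391 + 2*(-113)*(-134 - 113))/(-7205 + 18854) - 20572) = 24432*((6391 + 2*(-113)*(-247))/11649 - 20572) = 24432*((6391 + 55822)*(1/11649) - 20572) = 24432*(62213*(1/11649) - 20572) = 24432*(62213/11649 - 20572) = 24432*(-239581015/11649) = -1951147786160/3883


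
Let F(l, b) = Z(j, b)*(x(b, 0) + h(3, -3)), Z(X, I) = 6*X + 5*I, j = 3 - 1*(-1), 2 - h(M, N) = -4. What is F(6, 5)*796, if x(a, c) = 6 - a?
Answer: 273028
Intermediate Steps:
h(M, N) = 6 (h(M, N) = 2 - 1*(-4) = 2 + 4 = 6)
j = 4 (j = 3 + 1 = 4)
Z(X, I) = 5*I + 6*X
F(l, b) = (12 - b)*(24 + 5*b) (F(l, b) = (5*b + 6*4)*((6 - b) + 6) = (5*b + 24)*(12 - b) = (24 + 5*b)*(12 - b) = (12 - b)*(24 + 5*b))
F(6, 5)*796 = -(-12 + 5)*(24 + 5*5)*796 = -1*(-7)*(24 + 25)*796 = -1*(-7)*49*796 = 343*796 = 273028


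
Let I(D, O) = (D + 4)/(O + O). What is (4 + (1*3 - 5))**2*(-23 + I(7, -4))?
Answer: -195/2 ≈ -97.500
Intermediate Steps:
I(D, O) = (4 + D)/(2*O) (I(D, O) = (4 + D)/((2*O)) = (4 + D)*(1/(2*O)) = (4 + D)/(2*O))
(4 + (1*3 - 5))**2*(-23 + I(7, -4)) = (4 + (1*3 - 5))**2*(-23 + (1/2)*(4 + 7)/(-4)) = (4 + (3 - 5))**2*(-23 + (1/2)*(-1/4)*11) = (4 - 2)**2*(-23 - 11/8) = 2**2*(-195/8) = 4*(-195/8) = -195/2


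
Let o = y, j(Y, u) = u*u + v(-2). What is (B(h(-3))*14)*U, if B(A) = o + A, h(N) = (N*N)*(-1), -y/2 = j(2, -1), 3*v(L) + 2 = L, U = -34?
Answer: 11900/3 ≈ 3966.7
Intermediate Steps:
v(L) = -2/3 + L/3
j(Y, u) = -4/3 + u**2 (j(Y, u) = u*u + (-2/3 + (1/3)*(-2)) = u**2 + (-2/3 - 2/3) = u**2 - 4/3 = -4/3 + u**2)
y = 2/3 (y = -2*(-4/3 + (-1)**2) = -2*(-4/3 + 1) = -2*(-1/3) = 2/3 ≈ 0.66667)
o = 2/3 ≈ 0.66667
h(N) = -N**2 (h(N) = N**2*(-1) = -N**2)
B(A) = 2/3 + A
(B(h(-3))*14)*U = ((2/3 - 1*(-3)**2)*14)*(-34) = ((2/3 - 1*9)*14)*(-34) = ((2/3 - 9)*14)*(-34) = -25/3*14*(-34) = -350/3*(-34) = 11900/3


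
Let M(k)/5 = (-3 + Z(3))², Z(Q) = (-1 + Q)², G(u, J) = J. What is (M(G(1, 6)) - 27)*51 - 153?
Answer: -1275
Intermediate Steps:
M(k) = 5 (M(k) = 5*(-3 + (-1 + 3)²)² = 5*(-3 + 2²)² = 5*(-3 + 4)² = 5*1² = 5*1 = 5)
(M(G(1, 6)) - 27)*51 - 153 = (5 - 27)*51 - 153 = -22*51 - 153 = -1122 - 153 = -1275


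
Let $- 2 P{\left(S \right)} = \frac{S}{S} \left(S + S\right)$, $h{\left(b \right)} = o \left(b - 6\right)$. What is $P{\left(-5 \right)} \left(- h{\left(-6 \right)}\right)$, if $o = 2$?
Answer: $120$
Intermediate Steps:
$h{\left(b \right)} = -12 + 2 b$ ($h{\left(b \right)} = 2 \left(b - 6\right) = 2 \left(-6 + b\right) = -12 + 2 b$)
$P{\left(S \right)} = - S$ ($P{\left(S \right)} = - \frac{\frac{S}{S} \left(S + S\right)}{2} = - \frac{1 \cdot 2 S}{2} = - \frac{2 S}{2} = - S$)
$P{\left(-5 \right)} \left(- h{\left(-6 \right)}\right) = \left(-1\right) \left(-5\right) \left(- (-12 + 2 \left(-6\right))\right) = 5 \left(- (-12 - 12)\right) = 5 \left(\left(-1\right) \left(-24\right)\right) = 5 \cdot 24 = 120$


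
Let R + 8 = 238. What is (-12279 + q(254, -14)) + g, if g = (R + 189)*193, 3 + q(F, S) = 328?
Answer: 68913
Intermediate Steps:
R = 230 (R = -8 + 238 = 230)
q(F, S) = 325 (q(F, S) = -3 + 328 = 325)
g = 80867 (g = (230 + 189)*193 = 419*193 = 80867)
(-12279 + q(254, -14)) + g = (-12279 + 325) + 80867 = -11954 + 80867 = 68913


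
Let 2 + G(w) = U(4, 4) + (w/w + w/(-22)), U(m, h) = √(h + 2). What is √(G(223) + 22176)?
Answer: √(10727794 + 484*√6)/22 ≈ 148.89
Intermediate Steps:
U(m, h) = √(2 + h)
G(w) = -1 + √6 - w/22 (G(w) = -2 + (√(2 + 4) + (w/w + w/(-22))) = -2 + (√6 + (1 + w*(-1/22))) = -2 + (√6 + (1 - w/22)) = -2 + (1 + √6 - w/22) = -1 + √6 - w/22)
√(G(223) + 22176) = √((-1 + √6 - 1/22*223) + 22176) = √((-1 + √6 - 223/22) + 22176) = √((-245/22 + √6) + 22176) = √(487627/22 + √6)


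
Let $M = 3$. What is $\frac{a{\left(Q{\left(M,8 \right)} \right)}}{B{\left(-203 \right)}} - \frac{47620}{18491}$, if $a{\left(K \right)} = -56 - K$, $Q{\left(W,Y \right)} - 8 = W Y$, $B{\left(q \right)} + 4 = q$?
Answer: $- \frac{8230132}{3827637} \approx -2.1502$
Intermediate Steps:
$B{\left(q \right)} = -4 + q$
$Q{\left(W,Y \right)} = 8 + W Y$
$\frac{a{\left(Q{\left(M,8 \right)} \right)}}{B{\left(-203 \right)}} - \frac{47620}{18491} = \frac{-56 - \left(8 + 3 \cdot 8\right)}{-4 - 203} - \frac{47620}{18491} = \frac{-56 - \left(8 + 24\right)}{-207} - \frac{47620}{18491} = \left(-56 - 32\right) \left(- \frac{1}{207}\right) - \frac{47620}{18491} = \left(-88\right) \left(- \frac{1}{207}\right) - \frac{47620}{18491} = \frac{88}{207} - \frac{47620}{18491} = - \frac{8230132}{3827637}$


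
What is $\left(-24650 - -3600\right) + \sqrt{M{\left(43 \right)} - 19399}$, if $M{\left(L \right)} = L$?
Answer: $-21050 + 2 i \sqrt{4839} \approx -21050.0 + 139.13 i$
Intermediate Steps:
$\left(-24650 - -3600\right) + \sqrt{M{\left(43 \right)} - 19399} = \left(-24650 - -3600\right) + \sqrt{43 - 19399} = \left(-24650 + 3600\right) + \sqrt{-19356} = -21050 + 2 i \sqrt{4839}$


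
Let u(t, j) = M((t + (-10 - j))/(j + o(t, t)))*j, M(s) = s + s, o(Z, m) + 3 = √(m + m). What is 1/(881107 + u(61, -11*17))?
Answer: 15858689963/13980657462944093 - 44506*√122/13980657462944093 ≈ 1.1343e-6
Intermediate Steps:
o(Z, m) = -3 + √2*√m (o(Z, m) = -3 + √(m + m) = -3 + √(2*m) = -3 + √2*√m)
M(s) = 2*s
u(t, j) = 2*j*(-10 + t - j)/(-3 + j + √2*√t) (u(t, j) = (2*((t + (-10 - j))/(j + (-3 + √2*√t))))*j = (2*((-10 + t - j)/(-3 + j + √2*√t)))*j = (2*(-10 + t - j)/(-3 + j + √2*√t))*j = 2*j*(-10 + t - j)/(-3 + j + √2*√t))
1/(881107 + u(61, -11*17)) = 1/(881107 + 2*(-11*17)*(-10 + 61 - (-11)*17)/(-3 - 11*17 + √2*√61)) = 1/(881107 + 2*(-187)*(-10 + 61 - 1*(-187))/(-3 - 187 + √122)) = 1/(881107 + 2*(-187)*(-10 + 61 + 187)/(-190 + √122)) = 1/(881107 + 2*(-187)*238/(-190 + √122)) = 1/(881107 - 89012/(-190 + √122))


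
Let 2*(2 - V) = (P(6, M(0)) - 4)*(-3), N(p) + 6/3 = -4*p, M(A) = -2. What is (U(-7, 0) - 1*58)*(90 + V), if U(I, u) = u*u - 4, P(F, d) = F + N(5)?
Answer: -3844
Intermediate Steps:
N(p) = -2 - 4*p
P(F, d) = -22 + F (P(F, d) = F + (-2 - 4*5) = F + (-2 - 20) = F - 22 = -22 + F)
U(I, u) = -4 + u² (U(I, u) = u² - 4 = -4 + u²)
V = -28 (V = 2 - ((-22 + 6) - 4)*(-3)/2 = 2 - (-16 - 4)*(-3)/2 = 2 - (-10)*(-3) = 2 - ½*60 = 2 - 30 = -28)
(U(-7, 0) - 1*58)*(90 + V) = ((-4 + 0²) - 1*58)*(90 - 28) = ((-4 + 0) - 58)*62 = (-4 - 58)*62 = -62*62 = -3844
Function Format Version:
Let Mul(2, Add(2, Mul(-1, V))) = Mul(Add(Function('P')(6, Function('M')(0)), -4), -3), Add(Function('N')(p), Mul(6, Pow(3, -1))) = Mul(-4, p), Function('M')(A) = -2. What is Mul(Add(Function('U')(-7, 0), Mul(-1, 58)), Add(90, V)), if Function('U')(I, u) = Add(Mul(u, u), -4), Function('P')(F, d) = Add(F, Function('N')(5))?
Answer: -3844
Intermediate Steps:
Function('N')(p) = Add(-2, Mul(-4, p))
Function('P')(F, d) = Add(-22, F) (Function('P')(F, d) = Add(F, Add(-2, Mul(-4, 5))) = Add(F, Add(-2, -20)) = Add(F, -22) = Add(-22, F))
Function('U')(I, u) = Add(-4, Pow(u, 2)) (Function('U')(I, u) = Add(Pow(u, 2), -4) = Add(-4, Pow(u, 2)))
V = -28 (V = Add(2, Mul(Rational(-1, 2), Mul(Add(Add(-22, 6), -4), -3))) = Add(2, Mul(Rational(-1, 2), Mul(Add(-16, -4), -3))) = Add(2, Mul(Rational(-1, 2), Mul(-20, -3))) = Add(2, Mul(Rational(-1, 2), 60)) = Add(2, -30) = -28)
Mul(Add(Function('U')(-7, 0), Mul(-1, 58)), Add(90, V)) = Mul(Add(Add(-4, Pow(0, 2)), Mul(-1, 58)), Add(90, -28)) = Mul(Add(Add(-4, 0), -58), 62) = Mul(Add(-4, -58), 62) = Mul(-62, 62) = -3844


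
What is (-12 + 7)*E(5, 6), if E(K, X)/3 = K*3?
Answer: -225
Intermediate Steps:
E(K, X) = 9*K (E(K, X) = 3*(K*3) = 3*(3*K) = 9*K)
(-12 + 7)*E(5, 6) = (-12 + 7)*(9*5) = -5*45 = -225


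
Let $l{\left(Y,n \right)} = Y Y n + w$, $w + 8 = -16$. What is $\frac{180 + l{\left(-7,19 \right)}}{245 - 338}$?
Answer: $- \frac{1087}{93} \approx -11.688$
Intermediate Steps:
$w = -24$ ($w = -8 - 16 = -24$)
$l{\left(Y,n \right)} = -24 + n Y^{2}$ ($l{\left(Y,n \right)} = Y Y n - 24 = Y^{2} n - 24 = n Y^{2} - 24 = -24 + n Y^{2}$)
$\frac{180 + l{\left(-7,19 \right)}}{245 - 338} = \frac{180 - \left(24 - 19 \left(-7\right)^{2}\right)}{245 - 338} = \frac{180 + \left(-24 + 19 \cdot 49\right)}{-93} = \left(180 + \left(-24 + 931\right)\right) \left(- \frac{1}{93}\right) = \left(180 + 907\right) \left(- \frac{1}{93}\right) = 1087 \left(- \frac{1}{93}\right) = - \frac{1087}{93}$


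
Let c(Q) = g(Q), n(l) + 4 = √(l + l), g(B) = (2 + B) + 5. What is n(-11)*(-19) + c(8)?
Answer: 91 - 19*I*√22 ≈ 91.0 - 89.118*I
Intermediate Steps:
g(B) = 7 + B
n(l) = -4 + √2*√l (n(l) = -4 + √(l + l) = -4 + √(2*l) = -4 + √2*√l)
c(Q) = 7 + Q
n(-11)*(-19) + c(8) = (-4 + √2*√(-11))*(-19) + (7 + 8) = (-4 + √2*(I*√11))*(-19) + 15 = (-4 + I*√22)*(-19) + 15 = (76 - 19*I*√22) + 15 = 91 - 19*I*√22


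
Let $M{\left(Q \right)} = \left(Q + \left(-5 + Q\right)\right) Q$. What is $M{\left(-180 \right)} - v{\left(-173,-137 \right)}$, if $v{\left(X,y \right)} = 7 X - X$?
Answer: $66738$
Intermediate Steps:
$v{\left(X,y \right)} = 6 X$
$M{\left(Q \right)} = Q \left(-5 + 2 Q\right)$ ($M{\left(Q \right)} = \left(-5 + 2 Q\right) Q = Q \left(-5 + 2 Q\right)$)
$M{\left(-180 \right)} - v{\left(-173,-137 \right)} = - 180 \left(-5 + 2 \left(-180\right)\right) - 6 \left(-173\right) = - 180 \left(-5 - 360\right) - -1038 = \left(-180\right) \left(-365\right) + 1038 = 65700 + 1038 = 66738$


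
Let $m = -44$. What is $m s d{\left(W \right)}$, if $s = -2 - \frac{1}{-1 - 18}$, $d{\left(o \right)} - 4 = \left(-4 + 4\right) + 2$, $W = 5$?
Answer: $\frac{9768}{19} \approx 514.11$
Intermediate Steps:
$d{\left(o \right)} = 6$ ($d{\left(o \right)} = 4 + \left(\left(-4 + 4\right) + 2\right) = 4 + \left(0 + 2\right) = 4 + 2 = 6$)
$s = - \frac{37}{19}$ ($s = -2 - \frac{1}{-19} = -2 - - \frac{1}{19} = -2 + \frac{1}{19} = - \frac{37}{19} \approx -1.9474$)
$m s d{\left(W \right)} = \left(-44\right) \left(- \frac{37}{19}\right) 6 = \frac{1628}{19} \cdot 6 = \frac{9768}{19}$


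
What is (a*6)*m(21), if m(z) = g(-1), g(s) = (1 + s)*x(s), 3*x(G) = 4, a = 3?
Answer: 0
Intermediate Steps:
x(G) = 4/3 (x(G) = (⅓)*4 = 4/3)
g(s) = 4/3 + 4*s/3 (g(s) = (1 + s)*(4/3) = 4/3 + 4*s/3)
m(z) = 0 (m(z) = 4/3 + (4/3)*(-1) = 4/3 - 4/3 = 0)
(a*6)*m(21) = (3*6)*0 = 18*0 = 0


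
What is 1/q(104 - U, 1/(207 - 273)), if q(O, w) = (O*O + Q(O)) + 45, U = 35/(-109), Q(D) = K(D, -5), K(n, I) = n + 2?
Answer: 11881/131097487 ≈ 9.0627e-5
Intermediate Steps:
K(n, I) = 2 + n
Q(D) = 2 + D
U = -35/109 (U = 35*(-1/109) = -35/109 ≈ -0.32110)
q(O, w) = 47 + O + O² (q(O, w) = (O*O + (2 + O)) + 45 = (O² + (2 + O)) + 45 = (2 + O + O²) + 45 = 47 + O + O²)
1/q(104 - U, 1/(207 - 273)) = 1/(47 + (104 - 1*(-35/109)) + (104 - 1*(-35/109))²) = 1/(47 + (104 + 35/109) + (104 + 35/109)²) = 1/(47 + 11371/109 + (11371/109)²) = 1/(47 + 11371/109 + 129299641/11881) = 1/(131097487/11881) = 11881/131097487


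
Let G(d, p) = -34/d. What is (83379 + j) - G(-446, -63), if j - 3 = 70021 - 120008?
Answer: 7447068/223 ≈ 33395.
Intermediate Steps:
j = -49984 (j = 3 + (70021 - 120008) = 3 - 49987 = -49984)
(83379 + j) - G(-446, -63) = (83379 - 49984) - (-34)/(-446) = 33395 - (-34)*(-1)/446 = 33395 - 1*17/223 = 33395 - 17/223 = 7447068/223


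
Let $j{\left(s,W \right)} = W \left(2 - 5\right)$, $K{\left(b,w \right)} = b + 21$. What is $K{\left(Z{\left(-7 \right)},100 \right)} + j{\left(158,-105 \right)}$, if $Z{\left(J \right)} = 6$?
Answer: $342$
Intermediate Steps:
$K{\left(b,w \right)} = 21 + b$
$j{\left(s,W \right)} = - 3 W$ ($j{\left(s,W \right)} = W \left(-3\right) = - 3 W$)
$K{\left(Z{\left(-7 \right)},100 \right)} + j{\left(158,-105 \right)} = \left(21 + 6\right) - -315 = 27 + 315 = 342$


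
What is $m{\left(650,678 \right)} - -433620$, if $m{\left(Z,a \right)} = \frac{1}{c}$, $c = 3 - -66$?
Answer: $\frac{29919781}{69} \approx 4.3362 \cdot 10^{5}$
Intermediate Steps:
$c = 69$ ($c = 3 + 66 = 69$)
$m{\left(Z,a \right)} = \frac{1}{69}$
$m{\left(650,678 \right)} - -433620 = \frac{1}{69} - -433620 = \frac{1}{69} + 433620 = \frac{29919781}{69}$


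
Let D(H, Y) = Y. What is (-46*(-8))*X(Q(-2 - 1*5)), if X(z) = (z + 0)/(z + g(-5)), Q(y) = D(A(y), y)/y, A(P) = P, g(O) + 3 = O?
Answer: -368/7 ≈ -52.571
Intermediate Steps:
g(O) = -3 + O
Q(y) = 1 (Q(y) = y/y = 1)
X(z) = z/(-8 + z) (X(z) = (z + 0)/(z + (-3 - 5)) = z/(z - 8) = z/(-8 + z))
(-46*(-8))*X(Q(-2 - 1*5)) = (-46*(-8))*(1/(-8 + 1)) = 368*(1/(-7)) = 368*(1*(-⅐)) = 368*(-⅐) = -368/7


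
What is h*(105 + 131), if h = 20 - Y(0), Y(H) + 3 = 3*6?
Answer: 1180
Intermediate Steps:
Y(H) = 15 (Y(H) = -3 + 3*6 = -3 + 18 = 15)
h = 5 (h = 20 - 1*15 = 20 - 15 = 5)
h*(105 + 131) = 5*(105 + 131) = 5*236 = 1180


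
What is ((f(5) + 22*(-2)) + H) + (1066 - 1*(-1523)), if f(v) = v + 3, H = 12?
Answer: 2565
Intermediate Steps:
f(v) = 3 + v
((f(5) + 22*(-2)) + H) + (1066 - 1*(-1523)) = (((3 + 5) + 22*(-2)) + 12) + (1066 - 1*(-1523)) = ((8 - 44) + 12) + (1066 + 1523) = (-36 + 12) + 2589 = -24 + 2589 = 2565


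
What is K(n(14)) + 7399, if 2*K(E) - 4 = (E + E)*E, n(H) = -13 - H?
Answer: 8130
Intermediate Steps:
K(E) = 2 + E² (K(E) = 2 + ((E + E)*E)/2 = 2 + ((2*E)*E)/2 = 2 + (2*E²)/2 = 2 + E²)
K(n(14)) + 7399 = (2 + (-13 - 1*14)²) + 7399 = (2 + (-13 - 14)²) + 7399 = (2 + (-27)²) + 7399 = (2 + 729) + 7399 = 731 + 7399 = 8130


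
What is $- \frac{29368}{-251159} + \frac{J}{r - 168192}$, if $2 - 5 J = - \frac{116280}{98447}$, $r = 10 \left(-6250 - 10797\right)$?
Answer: $\frac{143988376930091}{1231427329032695} \approx 0.11693$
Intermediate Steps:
$r = -170470$ ($r = 10 \left(-6250 - 10797\right) = 10 \left(-17047\right) = -170470$)
$J = \frac{18422}{28955}$ ($J = \frac{2}{5} - \frac{\left(-116280\right) \frac{1}{98447}}{5} = \frac{2}{5} - - \frac{1368}{5791} = \frac{2}{5} + \frac{1368}{5791} = \frac{18422}{28955} \approx 0.63623$)
$- \frac{29368}{-251159} + \frac{J}{r - 168192} = - \frac{29368}{-251159} + \frac{18422}{28955 \left(-170470 - 168192\right)} = \left(-29368\right) \left(- \frac{1}{251159}\right) + \frac{18422}{28955 \left(-170470 - 168192\right)} = \frac{29368}{251159} + \frac{18422}{28955 \left(-338662\right)} = \frac{29368}{251159} + \frac{18422}{28955} \left(- \frac{1}{338662}\right) = \frac{29368}{251159} - \frac{9211}{4902979105} = \frac{143988376930091}{1231427329032695}$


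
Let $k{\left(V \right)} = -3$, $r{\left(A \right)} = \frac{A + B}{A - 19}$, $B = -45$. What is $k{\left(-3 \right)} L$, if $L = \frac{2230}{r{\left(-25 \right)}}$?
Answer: $- \frac{29436}{7} \approx -4205.1$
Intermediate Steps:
$r{\left(A \right)} = \frac{-45 + A}{-19 + A}$ ($r{\left(A \right)} = \frac{A - 45}{A - 19} = \frac{-45 + A}{-19 + A}$)
$L = \frac{9812}{7}$ ($L = \frac{2230}{\frac{1}{-19 - 25} \left(-45 - 25\right)} = \frac{2230}{\frac{1}{-44} \left(-70\right)} = \frac{2230}{\left(- \frac{1}{44}\right) \left(-70\right)} = \frac{2230}{\frac{35}{22}} = 2230 \cdot \frac{22}{35} = \frac{9812}{7} \approx 1401.7$)
$k{\left(-3 \right)} L = \left(-3\right) \frac{9812}{7} = - \frac{29436}{7}$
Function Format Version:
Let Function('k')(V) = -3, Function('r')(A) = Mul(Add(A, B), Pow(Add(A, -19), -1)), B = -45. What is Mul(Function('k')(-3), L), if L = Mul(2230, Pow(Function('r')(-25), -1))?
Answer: Rational(-29436, 7) ≈ -4205.1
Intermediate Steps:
Function('r')(A) = Mul(Pow(Add(-19, A), -1), Add(-45, A)) (Function('r')(A) = Mul(Add(A, -45), Pow(Add(A, -19), -1)) = Mul(Add(-45, A), Pow(Add(-19, A), -1)) = Mul(Pow(Add(-19, A), -1), Add(-45, A)))
L = Rational(9812, 7) (L = Mul(2230, Pow(Mul(Pow(Add(-19, -25), -1), Add(-45, -25)), -1)) = Mul(2230, Pow(Mul(Pow(-44, -1), -70), -1)) = Mul(2230, Pow(Mul(Rational(-1, 44), -70), -1)) = Mul(2230, Pow(Rational(35, 22), -1)) = Mul(2230, Rational(22, 35)) = Rational(9812, 7) ≈ 1401.7)
Mul(Function('k')(-3), L) = Mul(-3, Rational(9812, 7)) = Rational(-29436, 7)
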